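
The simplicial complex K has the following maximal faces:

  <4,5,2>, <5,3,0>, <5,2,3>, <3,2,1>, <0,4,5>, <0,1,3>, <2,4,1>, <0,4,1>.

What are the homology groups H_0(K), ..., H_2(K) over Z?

H_0 = Z,  H_1 = 0,  H_2 = Z.

K has 6 vertices, 12 edges, 8 triangles.
rank ∂_0 = 0, rank ∂_1 = 5 ⇒ b_0 = 6 − 0 − 5 = 1; all invariant factors of ∂_1 are 1 so no torsion. So H_0 = Z.
rank ∂_1 = 5, rank ∂_2 = 7 ⇒ b_1 = 12 − 5 − 7 = 0; all invariant factors of ∂_2 are 1 so no torsion. So H_1 = 0.
rank ∂_2 = 7, rank ∂_3 = 0 ⇒ b_2 = 8 − 7 − 0 = 1. So H_2 = Z.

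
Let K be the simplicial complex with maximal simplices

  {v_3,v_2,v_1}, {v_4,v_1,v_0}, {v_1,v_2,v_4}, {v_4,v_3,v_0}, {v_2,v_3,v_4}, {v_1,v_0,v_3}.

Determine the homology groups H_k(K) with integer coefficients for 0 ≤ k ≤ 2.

H_0 = Z,  H_1 = 0,  H_2 = Z.

Take the total order v_0 < v_1 < v_2 < v_3 < v_4 on the vertex set. Then K (dimension 2) consists of the simplices:

  0-simplices (5): [v_0], [v_1], [v_2], [v_3], [v_4]
  1-simplices (9): [v_0,v_1], [v_0,v_3], [v_0,v_4], [v_1,v_2], [v_1,v_3], [v_1,v_4], [v_2,v_3], [v_2,v_4], [v_3,v_4]
  2-simplices (6): [v_0,v_1,v_3], [v_0,v_1,v_4], [v_0,v_3,v_4], [v_1,v_2,v_3], [v_1,v_2,v_4], [v_2,v_3,v_4]

so the chain groups are C_0 ≅ Z^5, C_1 ≅ Z^9, C_2 ≅ Z^6.

The boundary map ∂_1: C_1 → C_0 is given by ∂[p,q] = [q] − [p]. For instance
  ∂[v_0,v_4] = [v_4] − [v_0].
As a 5×9 matrix over Z this has rank 4, with invariant factors (1,1,1,1).

The boundary map ∂_2: C_2 → C_1 acts by ∂[p,q,r] = [q,r] − [p,r] + [p,q]. For instance
  ∂[v_0,v_3,v_4] = [v_3,v_4] − [v_0,v_4] + [v_0,v_3],
  ∂[v_0,v_1,v_4] = [v_1,v_4] − [v_0,v_4] + [v_0,v_1].
The resulting 9×6 matrix has rank 5, and its Smith normal form has invariant factors (1,1,1,1,1).

From H_k ≅ ker(∂_k) / im(∂_{k+1}) we obtain:

  H_0: rank C_0 − rank ∂_1 = 5 − 4 = 1, and the invariant factors of ∂_1 are all 1, so H_0 ≅ Z.
  H_1: rank ker ∂_1 − rank ∂_2 = (9 − 4) − 5 = 0, and the invariant factors of ∂_2 are all 1, so H_1 ≅ 0.
  H_2: rank ker ∂_2 − rank ∂_3 = (6 − 5) − 0 = 1, and there is no ∂_3, so H_2 ≅ Z.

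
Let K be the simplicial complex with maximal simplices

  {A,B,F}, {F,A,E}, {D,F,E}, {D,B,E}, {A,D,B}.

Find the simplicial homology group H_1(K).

K has 5 vertices, 10 edges, 5 triangles.
rank ∂_1 = 4, rank ∂_2 = 5 ⇒ b_1 = 10 − 4 − 5 = 1; all invariant factors of ∂_2 are 1 so no torsion. So H_1 ≅ Z.

H_1 = Z.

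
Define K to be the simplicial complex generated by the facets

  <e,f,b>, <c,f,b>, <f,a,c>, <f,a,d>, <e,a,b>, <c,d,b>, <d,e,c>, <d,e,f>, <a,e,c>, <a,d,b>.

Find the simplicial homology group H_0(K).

H_0 = Z.

Fix the vertex order a < b < c < d < e < f and write every simplex with vertices in increasing order. Then dim K = 2 and the simplices of K are:

  0-simplices (6): a, b, c, d, e, f
  1-simplices (15): ab, ac, ad, ae, af, bc, bd, be, bf, cd, ce, cf, de, df, ef
  2-simplices (10): abd, abe, ace, acf, adf, bcd, bcf, bef, cde, def

giving chain groups C_0 ≅ Z^6, C_1 ≅ Z^15, C_2 ≅ Z^10.

Boundary ∂_1: C_1 → C_0 is given by ∂[p,q] = [q] − [p].
This gives a 6×15 integer matrix of rank 5; reducing to Smith normal form yields diagonal entries (1,1,1,1,1).

The boundary map ∂_2: C_2 → C_1 maps a triangle to the signed sum of its edges. For instance
  ∂adf = df − af + ad,
  ∂bcd = cd − bd + bc.
This gives a 15×10 integer matrix of rank 10; reducing to Smith normal form yields diagonal entries (1,1,1,1,1,1,1,1,1,2).

Computing H_k = (kernel of ∂_k) / (image of ∂_{k+1}):

  H_0: rank C_0 − rank ∂_1 = 6 − 5 = 1, and the invariant factors of ∂_1 are all 1, so H_0 ≅ Z.

(K is a triangulation of the real projective plane RP^2.)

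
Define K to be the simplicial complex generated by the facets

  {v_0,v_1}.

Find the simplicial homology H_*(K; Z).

H_0 ≅ Z,  H_1 = 0.

Order the vertices as v_0 < v_1. Listing each simplex with vertices in this order, K has dimension 1 with simplices:

  0-simplices (2): [v_0], [v_1]
  1-simplices (1): [v_0,v_1]

so the chain groups are C_0 ≅ Z^2, C_1 ≅ Z^1.

Boundary ∂_1: C_1 → C_0 is given by ∂[p,q] = [q] − [p]. For instance
  ∂[v_0,v_1] = [v_1] − [v_0].
The 2×1 boundary matrix has rank 1 and Smith normal form diag(1).

Computing H_k = (kernel of ∂_k) / (image of ∂_{k+1}):

  H_0: rank C_0 − rank ∂_1 = 2 − 1 = 1, and the invariant factors of ∂_1 are all 1, so H_0 ≅ Z.
  H_1: rank ker ∂_1 − rank ∂_2 = (1 − 1) − 0 = 0, and there is no ∂_2, so H_1 ≅ 0.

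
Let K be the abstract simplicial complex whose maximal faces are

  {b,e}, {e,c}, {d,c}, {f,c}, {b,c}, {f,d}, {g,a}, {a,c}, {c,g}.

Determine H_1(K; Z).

Take the total order a < b < c < d < e < f < g on the vertex set. Then K (dimension 1) consists of the simplices:

  0-simplices (7): a, b, c, d, e, f, g
  1-simplices (9): ac, ag, bc, be, cd, ce, cf, cg, df

so the chain groups are C_0 ≅ Z^7, C_1 ≅ Z^9.

The boundary map ∂_1: C_1 → C_0 is given by ∂[p,q] = [q] − [p]. For instance
  ∂df = f − d.
The 7×9 boundary matrix has rank 6 and Smith normal form diag(1,1,1,1,1,1).

Computing H_k = (kernel of ∂_k) / (image of ∂_{k+1}):

  H_1: rank ker ∂_1 − rank ∂_2 = (9 − 6) − 0 = 3, and there is no ∂_2, so H_1 = Z^3.

H_1 ≅ Z^3.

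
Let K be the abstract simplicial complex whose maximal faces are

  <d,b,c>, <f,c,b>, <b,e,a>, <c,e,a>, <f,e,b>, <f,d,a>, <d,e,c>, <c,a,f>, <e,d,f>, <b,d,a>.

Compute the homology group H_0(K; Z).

Fix the vertex order a < b < c < d < e < f and write every simplex with vertices in increasing order. Then dim K = 2 and the simplices of K are:

  0-simplices (6): a, b, c, d, e, f
  1-simplices (15): ab, ac, ad, ae, af, bc, bd, be, bf, cd, ce, cf, de, df, ef
  2-simplices (10): abd, abe, ace, acf, adf, bcd, bcf, bef, cde, def

so the chain groups are C_0 ≅ Z^6, C_1 ≅ Z^15, C_2 ≅ Z^10.

Boundary ∂_1: C_1 → C_0 sends each edge [p,q] (with p < q) to q − p. For instance
  ∂ac = c − a.
The 6×15 boundary matrix has rank 5 and Smith normal form diag(1,1,1,1,1).

The boundary map ∂_2: C_2 → C_1 maps a triangle to the signed sum of its edges. For instance
  ∂adf = df − af + ad,
  ∂acf = cf − af + ac.
The resulting 15×10 matrix has rank 10, and its Smith normal form has invariant factors (1,1,1,1,1,1,1,1,1,2).

Now H_k = ker ∂_k / im ∂_{k+1}, so:

  H_0: rank C_0 − rank ∂_1 = 6 − 5 = 1, and the invariant factors of ∂_1 are all 1, so H_0 = Z.

H_0 ≅ Z.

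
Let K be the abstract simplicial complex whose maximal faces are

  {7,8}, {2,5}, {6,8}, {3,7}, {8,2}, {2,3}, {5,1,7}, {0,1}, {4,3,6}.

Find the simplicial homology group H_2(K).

H_2 = 0.

K has 9 vertices, 13 edges, 2 triangles.
rank ∂_2 = 2, rank ∂_3 = 0 ⇒ b_2 = 2 − 2 − 0 = 0. So H_2 ≅ 0.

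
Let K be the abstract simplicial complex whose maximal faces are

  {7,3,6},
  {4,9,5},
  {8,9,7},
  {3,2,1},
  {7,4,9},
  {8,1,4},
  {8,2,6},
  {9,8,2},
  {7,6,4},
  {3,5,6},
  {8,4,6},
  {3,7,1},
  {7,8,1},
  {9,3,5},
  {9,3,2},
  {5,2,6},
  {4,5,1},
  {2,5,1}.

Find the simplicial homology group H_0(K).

H_0 ≅ Z.

Fix the vertex order 1 < 2 < 3 < 4 < 5 < 6 < 7 < 8 < 9 and write every simplex with vertices in increasing order. Then dim K = 2 and the simplices of K are:

  0-simplices (9): [1], [2], [3], [4], [5], [6], [7], [8], [9]
  1-simplices (27): (27 of them)
  2-simplices (18): [1,2,3], [1,2,5], [1,3,7], [1,4,5], [1,4,8], [1,7,8], [2,3,9], [2,5,6], [2,6,8], [2,8,9], [3,5,6], [3,5,9], [3,6,7], [4,5,9], [4,6,7], [4,6,8], [4,7,9], [7,8,9]

Hence C_0 ≅ Z^9, C_1 ≅ Z^27, C_2 ≅ Z^18.

The boundary map ∂_1: C_1 → C_0 maps an edge to its endpoints' difference, ∂[p,q] = q − p. For instance
  ∂[5,9] = [9] − [5].
As a 9×27 matrix over Z this has rank 8, with invariant factors (1,1,1,1,1,1,1,1).

The boundary map ∂_2: C_2 → C_1 acts by ∂[p,q,r] = [q,r] − [p,r] + [p,q]. For instance
  ∂[1,2,3] = [2,3] − [1,3] + [1,2],
  ∂[4,6,8] = [6,8] − [4,8] + [4,6].
As a 27×18 matrix over Z this has rank 18, with invariant factors (1,1,1,1,1,1,1,1,1,1,1,1,1,1,1,1,1,2).

Computing H_k = (kernel of ∂_k) / (image of ∂_{k+1}):

  H_0: rank C_0 − rank ∂_1 = 9 − 8 = 1, and the invariant factors of ∂_1 are all 1, so H_0 ≅ Z.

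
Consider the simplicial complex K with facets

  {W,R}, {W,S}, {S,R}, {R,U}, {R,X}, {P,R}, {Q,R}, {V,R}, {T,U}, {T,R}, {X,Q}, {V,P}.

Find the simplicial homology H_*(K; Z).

H_0 ≅ Z,  H_1 ≅ Z^4.

We work with the vertex ordering P < Q < R < S < T < U < V < W < X. The simplices of K, each written with vertices in increasing order, are:

  0-simplices (9): P, Q, R, S, T, U, V, W, X
  1-simplices (12): PR, PV, QR, QX, RS, RT, RU, RV, RW, RX, SW, TU

Hence C_0 ≅ Z^9, C_1 ≅ Z^12.

The boundary map ∂_1: C_1 → C_0 sends each edge [p,q] (with p < q) to q − p. For instance
  ∂TU = U − T.
This gives a 9×12 integer matrix of rank 8; reducing to Smith normal form yields diagonal entries (1,1,1,1,1,1,1,1).

Computing H_k = (kernel of ∂_k) / (image of ∂_{k+1}):

  H_0: rank C_0 − rank ∂_1 = 9 − 8 = 1, and the invariant factors of ∂_1 are all 1, so H_0 ≅ Z.
  H_1: rank ker ∂_1 − rank ∂_2 = (12 − 8) − 0 = 4, and there is no ∂_2, so H_1 ≅ Z^4.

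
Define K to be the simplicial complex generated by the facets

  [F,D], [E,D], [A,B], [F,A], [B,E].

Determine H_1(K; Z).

H_1 = Z.

Take the total order A < B < D < E < F on the vertex set. Then K (dimension 1) consists of the simplices:

  0-simplices (5): A, B, D, E, F
  1-simplices (5): AB, AF, BE, DE, DF

giving chain groups C_0 ≅ Z^5, C_1 ≅ Z^5.

Boundary ∂_1: C_1 → C_0 maps an edge to its endpoints' difference, ∂[p,q] = q − p. For instance
  ∂DF = F − D.
As a 5×5 matrix over Z this has rank 4, with invariant factors (1,1,1,1).

From H_k ≅ ker(∂_k) / im(∂_{k+1}) we obtain:

  H_1: rank ker ∂_1 − rank ∂_2 = (5 − 4) − 0 = 1, and there is no ∂_2, so H_1 ≅ Z.

(K is a triangulation of the circle S^1.)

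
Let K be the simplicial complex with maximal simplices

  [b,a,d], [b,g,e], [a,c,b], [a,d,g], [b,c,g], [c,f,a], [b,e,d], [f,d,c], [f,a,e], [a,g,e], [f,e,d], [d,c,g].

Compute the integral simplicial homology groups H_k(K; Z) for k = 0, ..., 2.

Order the vertices as a < b < c < d < e < f < g. Listing each simplex with vertices in this order, K has dimension 2 with simplices:

  0-simplices (7): a, b, c, d, e, f, g
  1-simplices (18): ab, ac, ad, ae, af, ag, bc, bd, be, bg, cd, cf, cg, de, df, dg, ef, eg
  2-simplices (12): abc, abd, acf, adg, aef, aeg, bcg, bde, beg, cdf, cdg, def

so the chain groups are C_0 ≅ Z^7, C_1 ≅ Z^18, C_2 ≅ Z^12.

∂_1: C_1 → C_0 sends each edge [p,q] (with p < q) to q − p.
The resulting 7×18 matrix has rank 6, and its Smith normal form has invariant factors (1,1,1,1,1,1).

The boundary map ∂_2: C_2 → C_1 maps a triangle to the signed sum of its edges. For instance
  ∂beg = eg − bg + be,
  ∂cdf = df − cf + cd.
The resulting 18×12 matrix has rank 12, and its Smith normal form has invariant factors (1,1,1,1,1,1,1,1,1,1,1,2).

From H_k ≅ ker(∂_k) / im(∂_{k+1}) we obtain:

  H_0: rank C_0 − rank ∂_1 = 7 − 6 = 1, and the invariant factors of ∂_1 are all 1, so H_0 ≅ Z.
  H_1: rank ker ∂_1 − rank ∂_2 = (18 − 6) − 12 = 0, and ∂_2 has invariant factor 2 > 1, so H_1 ≅ Z/2.
  H_2: rank ker ∂_2 − rank ∂_3 = (12 − 12) − 0 = 0, and there is no ∂_3, so H_2 ≅ 0.

H_0 ≅ Z,  H_1 ≅ Z/2,  H_2 = 0.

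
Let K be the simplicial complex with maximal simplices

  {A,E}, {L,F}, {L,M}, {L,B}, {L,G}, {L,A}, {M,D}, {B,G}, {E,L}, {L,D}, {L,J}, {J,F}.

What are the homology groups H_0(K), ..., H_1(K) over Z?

We work with the vertex ordering A < B < D < E < F < G < J < L < M. The simplices of K, each written with vertices in increasing order, are:

  0-simplices (9): A, B, D, E, F, G, J, L, M
  1-simplices (12): AE, AL, BG, BL, DL, DM, EL, FJ, FL, GL, JL, LM

Hence C_0 ≅ Z^9, C_1 ≅ Z^12.

Boundary ∂_1: C_1 → C_0 maps an edge to its endpoints' difference, ∂[p,q] = q − p. For instance
  ∂DM = M − D.
As a 9×12 matrix over Z this has rank 8, with invariant factors (1,1,1,1,1,1,1,1).

Computing H_k = (kernel of ∂_k) / (image of ∂_{k+1}):

  H_0: rank C_0 − rank ∂_1 = 9 − 8 = 1, and the invariant factors of ∂_1 are all 1, so H_0 ≅ Z.
  H_1: rank ker ∂_1 − rank ∂_2 = (12 − 8) − 0 = 4, and there is no ∂_2, so H_1 ≅ Z^4.

H_0 ≅ Z,  H_1 ≅ Z^4.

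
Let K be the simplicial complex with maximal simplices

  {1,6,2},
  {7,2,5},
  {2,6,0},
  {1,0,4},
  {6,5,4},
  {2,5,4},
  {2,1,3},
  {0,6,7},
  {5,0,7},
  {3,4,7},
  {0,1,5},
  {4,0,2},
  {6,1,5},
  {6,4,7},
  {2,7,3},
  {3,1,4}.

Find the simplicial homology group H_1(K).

H_1 ≅ Z^2.

K has 8 vertices, 24 edges, 16 triangles.
rank ∂_1 = 7, rank ∂_2 = 15 ⇒ b_1 = 24 − 7 − 15 = 2; all invariant factors of ∂_2 are 1 so no torsion. So H_1 = Z^2.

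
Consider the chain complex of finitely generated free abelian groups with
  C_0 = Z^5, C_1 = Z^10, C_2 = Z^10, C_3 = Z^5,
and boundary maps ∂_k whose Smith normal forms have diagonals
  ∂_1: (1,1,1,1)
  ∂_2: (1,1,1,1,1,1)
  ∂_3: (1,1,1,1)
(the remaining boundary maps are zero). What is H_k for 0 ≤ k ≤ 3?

H_0 = Z,  H_1 = 0,  H_2 = 0,  H_3 = Z.

H_0: b_0 = 5 − 0 − 4 = 1; torsion from ∂_1 factors > 1: none. So H_0 = Z.
H_1: b_1 = 10 − 4 − 6 = 0; torsion from ∂_2 factors > 1: none. So H_1 = 0.
H_2: b_2 = 10 − 6 − 4 = 0; torsion from ∂_3 factors > 1: none. So H_2 = 0.
H_3: b_3 = 5 − 4 − 0 = 1; torsion from ∂_4 factors > 1: none. So H_3 = Z.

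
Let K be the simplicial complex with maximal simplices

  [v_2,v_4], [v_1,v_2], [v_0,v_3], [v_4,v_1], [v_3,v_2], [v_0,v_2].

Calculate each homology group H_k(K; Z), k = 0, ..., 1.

We work with the vertex ordering v_0 < v_1 < v_2 < v_3 < v_4. The simplices of K, each written with vertices in increasing order, are:

  0-simplices (5): [v_0], [v_1], [v_2], [v_3], [v_4]
  1-simplices (6): [v_0,v_2], [v_0,v_3], [v_1,v_2], [v_1,v_4], [v_2,v_3], [v_2,v_4]

Hence C_0 ≅ Z^5, C_1 ≅ Z^6.

Boundary ∂_1: C_1 → C_0 sends each edge [p,q] (with p < q) to q − p. For instance
  ∂[v_2,v_4] = [v_4] − [v_2].
The 5×6 boundary matrix has rank 4 and Smith normal form diag(1,1,1,1).

Computing H_k = (kernel of ∂_k) / (image of ∂_{k+1}):

  H_0: rank C_0 − rank ∂_1 = 5 − 4 = 1, and the invariant factors of ∂_1 are all 1, so H_0 ≅ Z.
  H_1: rank ker ∂_1 − rank ∂_2 = (6 − 4) − 0 = 2, and there is no ∂_2, so H_1 ≅ Z^2.

H_0 = Z,  H_1 = Z^2.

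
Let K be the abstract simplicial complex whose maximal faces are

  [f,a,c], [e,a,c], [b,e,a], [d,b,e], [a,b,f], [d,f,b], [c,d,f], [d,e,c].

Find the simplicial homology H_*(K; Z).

H_0 = Z,  H_1 = 0,  H_2 = Z.

Fix the vertex order a < b < c < d < e < f and write every simplex with vertices in increasing order. Then dim K = 2 and the simplices of K are:

  0-simplices (6): a, b, c, d, e, f
  1-simplices (12): ab, ac, ae, af, bd, be, bf, cd, ce, cf, de, df
  2-simplices (8): abe, abf, ace, acf, bde, bdf, cde, cdf

Hence C_0 ≅ Z^6, C_1 ≅ Z^12, C_2 ≅ Z^8.

∂_1: C_1 → C_0 is given by ∂[p,q] = [q] − [p].
As a 6×12 matrix over Z this has rank 5, with invariant factors (1,1,1,1,1).

Boundary ∂_2: C_2 → C_1 acts by ∂[p,q,r] = [q,r] − [p,r] + [p,q]. For instance
  ∂bdf = df − bf + bd,
  ∂cdf = df − cf + cd.
The 12×8 boundary matrix has rank 7 and Smith normal form diag(1,1,1,1,1,1,1).

Computing H_k = (kernel of ∂_k) / (image of ∂_{k+1}):

  H_0: rank C_0 − rank ∂_1 = 6 − 5 = 1, and the invariant factors of ∂_1 are all 1, so H_0 ≅ Z.
  H_1: rank ker ∂_1 − rank ∂_2 = (12 − 5) − 7 = 0, and the invariant factors of ∂_2 are all 1, so H_1 ≅ 0.
  H_2: rank ker ∂_2 − rank ∂_3 = (8 − 7) − 0 = 1, and there is no ∂_3, so H_2 ≅ Z.

(K is a triangulation of the 2-sphere S^2.)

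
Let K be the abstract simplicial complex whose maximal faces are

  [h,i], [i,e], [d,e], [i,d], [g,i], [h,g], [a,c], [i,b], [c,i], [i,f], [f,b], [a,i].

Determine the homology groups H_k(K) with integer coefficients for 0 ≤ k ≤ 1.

We work with the vertex ordering a < b < c < d < e < f < g < h < i. The simplices of K, each written with vertices in increasing order, are:

  0-simplices (9): a, b, c, d, e, f, g, h, i
  1-simplices (12): ac, ai, bf, bi, ci, de, di, ei, fi, gh, gi, hi

so the chain groups are C_0 ≅ Z^9, C_1 ≅ Z^12.

∂_1: C_1 → C_0 sends each edge [p,q] (with p < q) to q − p. For instance
  ∂bf = f − b.
The 9×12 boundary matrix has rank 8 and Smith normal form diag(1,1,1,1,1,1,1,1).

Computing H_k = (kernel of ∂_k) / (image of ∂_{k+1}):

  H_0: rank C_0 − rank ∂_1 = 9 − 8 = 1, and the invariant factors of ∂_1 are all 1, so H_0 = Z.
  H_1: rank ker ∂_1 − rank ∂_2 = (12 − 8) − 0 = 4, and there is no ∂_2, so H_1 = Z^4.

As a check, the Euler characteristic is 9 − 12 = -3, which agrees with 1 − 4 = -3.
(K is a triangulation of a wedge of 4 circles.)

H_0 = Z,  H_1 = Z^4.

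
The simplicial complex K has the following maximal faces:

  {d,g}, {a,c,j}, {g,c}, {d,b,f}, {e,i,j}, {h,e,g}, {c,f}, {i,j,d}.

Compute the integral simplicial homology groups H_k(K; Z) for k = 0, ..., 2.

Order the vertices as a < b < c < d < e < f < g < h < i < j. Listing each simplex with vertices in this order, K has dimension 2 with simplices:

  0-simplices (10): a, b, c, d, e, f, g, h, i, j
  1-simplices (17): ac, aj, bd, bf, cf, cg, cj, df, dg, di, dj, eg, eh, ei, ej, gh, ij
  2-simplices (5): acj, bdf, dij, egh, eij

giving chain groups C_0 ≅ Z^10, C_1 ≅ Z^17, C_2 ≅ Z^5.

Boundary ∂_1: C_1 → C_0 is given by ∂[p,q] = [q] − [p]. For instance
  ∂gh = h − g.
As a 10×17 matrix over Z this has rank 9, with invariant factors (1,1,1,1,1,1,1,1,1).

Boundary ∂_2: C_2 → C_1 acts by ∂[p,q,r] = [q,r] − [p,r] + [p,q]. For instance
  ∂eij = ij − ej + ei,
  ∂acj = cj − aj + ac.
As a 17×5 matrix over Z this has rank 5, with invariant factors (1,1,1,1,1).

From H_k ≅ ker(∂_k) / im(∂_{k+1}) we obtain:

  H_0: rank C_0 − rank ∂_1 = 10 − 9 = 1, and the invariant factors of ∂_1 are all 1, so H_0 = Z.
  H_1: rank ker ∂_1 − rank ∂_2 = (17 − 9) − 5 = 3, and the invariant factors of ∂_2 are all 1, so H_1 = Z^3.
  H_2: rank ker ∂_2 − rank ∂_3 = (5 − 5) − 0 = 0, and there is no ∂_3, so H_2 = 0.

H_0 = Z,  H_1 = Z^3,  H_2 = 0.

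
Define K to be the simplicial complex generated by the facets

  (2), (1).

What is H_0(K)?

H_0 = Z^2.

K has 2 vertices.
rank ∂_0 = 0, rank ∂_1 = 0 ⇒ b_0 = 2 − 0 − 0 = 2. So H_0 ≅ Z^2.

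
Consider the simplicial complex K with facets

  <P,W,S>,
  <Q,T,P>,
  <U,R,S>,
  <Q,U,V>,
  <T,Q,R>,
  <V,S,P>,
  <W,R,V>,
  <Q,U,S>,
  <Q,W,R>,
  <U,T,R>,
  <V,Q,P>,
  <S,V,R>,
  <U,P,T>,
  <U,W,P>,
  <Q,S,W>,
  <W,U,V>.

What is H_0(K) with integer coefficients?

H_0 ≅ Z.

We work with the vertex ordering P < Q < R < S < T < U < V < W. The simplices of K, each written with vertices in increasing order, are:

  0-simplices (8): P, Q, R, S, T, U, V, W
  1-simplices (24): PQ, PS, PT, PU, PV, PW, QR, QS, QT, QU, QV, QW, RS, RT, RU, RV, RW, SU, SV, SW, TU, UV, UW, VW
  2-simplices (16): PQT, PQV, PSV, PSW, PTU, PUW, QRT, QRW, QSU, QSW, QUV, RSU, RSV, RTU, RVW, UVW

so the chain groups are C_0 ≅ Z^8, C_1 ≅ Z^24, C_2 ≅ Z^16.

The boundary map ∂_1: C_1 → C_0 is given by ∂[p,q] = [q] − [p]. For instance
  ∂UW = W − U.
This gives a 8×24 integer matrix of rank 7; reducing to Smith normal form yields diagonal entries (1,1,1,1,1,1,1).

Boundary ∂_2: C_2 → C_1 maps a triangle to the signed sum of its edges. For instance
  ∂PTU = TU − PU + PT,
  ∂QSW = SW − QW + QS.
The resulting 24×16 matrix has rank 15, and its Smith normal form has invariant factors (1,1,1,1,1,1,1,1,1,1,1,1,1,1,1).

Computing H_k = (kernel of ∂_k) / (image of ∂_{k+1}):

  H_0: rank C_0 − rank ∂_1 = 8 − 7 = 1, and the invariant factors of ∂_1 are all 1, so H_0 = Z.

(K is a triangulation of the torus T^2.)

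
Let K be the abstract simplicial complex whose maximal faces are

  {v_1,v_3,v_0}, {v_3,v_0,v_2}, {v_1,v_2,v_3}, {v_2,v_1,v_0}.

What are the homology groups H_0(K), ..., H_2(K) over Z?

H_0 = Z,  H_1 = 0,  H_2 = Z.

We work with the vertex ordering v_0 < v_1 < v_2 < v_3. The simplices of K, each written with vertices in increasing order, are:

  0-simplices (4): [v_0], [v_1], [v_2], [v_3]
  1-simplices (6): [v_0,v_1], [v_0,v_2], [v_0,v_3], [v_1,v_2], [v_1,v_3], [v_2,v_3]
  2-simplices (4): [v_0,v_1,v_2], [v_0,v_1,v_3], [v_0,v_2,v_3], [v_1,v_2,v_3]

so the chain groups are C_0 ≅ Z^4, C_1 ≅ Z^6, C_2 ≅ Z^4.

∂_1: C_1 → C_0 maps an edge to its endpoints' difference, ∂[p,q] = q − p. For instance
  ∂[v_1,v_2] = [v_2] − [v_1].
As a 4×6 matrix over Z this has rank 3, with invariant factors (1,1,1).

The boundary map ∂_2: C_2 → C_1 sends each 2-simplex [p,q,r] to [q,r] − [p,r] + [p,q]. For instance
  ∂[v_0,v_2,v_3] = [v_2,v_3] − [v_0,v_3] + [v_0,v_2],
  ∂[v_1,v_2,v_3] = [v_2,v_3] − [v_1,v_3] + [v_1,v_2].
This gives a 6×4 integer matrix of rank 3; reducing to Smith normal form yields diagonal entries (1,1,1).

From H_k ≅ ker(∂_k) / im(∂_{k+1}) we obtain:

  H_0: rank C_0 − rank ∂_1 = 4 − 3 = 1, and the invariant factors of ∂_1 are all 1, so H_0 = Z.
  H_1: rank ker ∂_1 − rank ∂_2 = (6 − 3) − 3 = 0, and the invariant factors of ∂_2 are all 1, so H_1 = 0.
  H_2: rank ker ∂_2 − rank ∂_3 = (4 − 3) − 0 = 1, and there is no ∂_3, so H_2 = Z.

As a check, the Euler characteristic is 4 − 6 + 4 = 2, which agrees with 1 − 0 + 1 = 2.
(K is a triangulation of the 2-sphere S^2.)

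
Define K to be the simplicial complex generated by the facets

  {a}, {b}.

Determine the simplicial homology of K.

Take the total order a < b on the vertex set. Then K (dimension 0) consists of the simplices:

  0-simplices (2): a, b

Hence C_0 ≅ Z^2.

From H_k ≅ ker(∂_k) / im(∂_{k+1}) we obtain:

  H_0: rank C_0 − rank ∂_1 = 2 − 0 = 2, and there is no ∂_1, so H_0 = Z^2.

(K is a triangulation of a set of 2 points.)

H_0 = Z^2.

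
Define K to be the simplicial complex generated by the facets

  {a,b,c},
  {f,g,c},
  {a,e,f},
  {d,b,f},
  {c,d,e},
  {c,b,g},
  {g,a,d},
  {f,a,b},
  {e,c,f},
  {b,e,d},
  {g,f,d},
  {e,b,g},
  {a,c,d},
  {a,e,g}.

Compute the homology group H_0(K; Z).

H_0 ≅ Z.

Order the vertices as a < b < c < d < e < f < g. Listing each simplex with vertices in this order, K has dimension 2 with simplices:

  0-simplices (7): a, b, c, d, e, f, g
  1-simplices (21): ab, ac, ad, ae, af, ag, bc, bd, be, bf, bg, cd, ce, cf, cg, de, df, dg, ef, eg, fg
  2-simplices (14): abc, abf, acd, adg, aef, aeg, bcg, bde, bdf, beg, cde, cef, cfg, dfg

Hence C_0 ≅ Z^7, C_1 ≅ Z^21, C_2 ≅ Z^14.

The boundary map ∂_1: C_1 → C_0 is given by ∂[p,q] = [q] − [p]. For instance
  ∂ag = g − a.
The 7×21 boundary matrix has rank 6 and Smith normal form diag(1,1,1,1,1,1).

The boundary map ∂_2: C_2 → C_1 sends each 2-simplex [p,q,r] to [q,r] − [p,r] + [p,q]. For instance
  ∂cef = ef − cf + ce,
  ∂dfg = fg − dg + df.
This gives a 21×14 integer matrix of rank 13; reducing to Smith normal form yields diagonal entries (1,1,1,1,1,1,1,1,1,1,1,1,1).

Now H_k = ker ∂_k / im ∂_{k+1}, so:

  H_0: rank C_0 − rank ∂_1 = 7 − 6 = 1, and the invariant factors of ∂_1 are all 1, so H_0 ≅ Z.

(K is a triangulation of the torus T^2.)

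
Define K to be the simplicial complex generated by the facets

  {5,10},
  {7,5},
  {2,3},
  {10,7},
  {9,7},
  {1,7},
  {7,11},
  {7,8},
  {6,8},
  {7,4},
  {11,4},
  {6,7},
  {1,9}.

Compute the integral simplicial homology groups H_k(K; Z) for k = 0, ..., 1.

We work with the vertex ordering 1 < 2 < 3 < 4 < 5 < 6 < 7 < 8 < 9 < 10 < 11. The simplices of K, each written with vertices in increasing order, are:

  0-simplices (11): [1], [2], [3], [4], [5], [6], [7], [8], [9], [10], [11]
  1-simplices (13): [1,7], [1,9], [2,3], [4,7], [4,11], [5,7], [5,10], [6,7], [6,8], [7,8], [7,9], [7,10], [7,11]

Hence C_0 ≅ Z^11, C_1 ≅ Z^13.

Boundary ∂_1: C_1 → C_0 maps an edge to its endpoints' difference, ∂[p,q] = q − p.
The resulting 11×13 matrix has rank 9, and its Smith normal form has invariant factors (1,1,1,1,1,1,1,1,1).

Reading off H_k = ker ∂_k / im ∂_{k+1}:

  H_0: rank C_0 − rank ∂_1 = 11 − 9 = 2, and the invariant factors of ∂_1 are all 1, so H_0 ≅ Z^2.
  H_1: rank ker ∂_1 − rank ∂_2 = (13 − 9) − 0 = 4, and there is no ∂_2, so H_1 ≅ Z^4.

(K is a triangulation of the disjoint union of the 1-simplex and a wedge of 4 circles.)

H_0 ≅ Z^2,  H_1 ≅ Z^4.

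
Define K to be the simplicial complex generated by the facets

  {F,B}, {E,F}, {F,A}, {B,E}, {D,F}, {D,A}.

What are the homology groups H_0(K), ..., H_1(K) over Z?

Take the total order A < B < D < E < F on the vertex set. Then K (dimension 1) consists of the simplices:

  0-simplices (5): A, B, D, E, F
  1-simplices (6): AD, AF, BE, BF, DF, EF

so the chain groups are C_0 ≅ Z^5, C_1 ≅ Z^6.

The boundary map ∂_1: C_1 → C_0 sends each edge [p,q] (with p < q) to q − p. For instance
  ∂BE = E − B.
This gives a 5×6 integer matrix of rank 4; reducing to Smith normal form yields diagonal entries (1,1,1,1).

Computing H_k = (kernel of ∂_k) / (image of ∂_{k+1}):

  H_0: rank C_0 − rank ∂_1 = 5 − 4 = 1, and the invariant factors of ∂_1 are all 1, so H_0 = Z.
  H_1: rank ker ∂_1 − rank ∂_2 = (6 − 4) − 0 = 2, and there is no ∂_2, so H_1 = Z^2.

H_0 = Z,  H_1 = Z^2.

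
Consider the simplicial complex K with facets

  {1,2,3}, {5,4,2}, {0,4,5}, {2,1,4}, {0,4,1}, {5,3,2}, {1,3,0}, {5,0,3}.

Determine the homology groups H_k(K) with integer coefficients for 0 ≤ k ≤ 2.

H_0 = Z,  H_1 = 0,  H_2 = Z.

Fix the vertex order 0 < 1 < 2 < 3 < 4 < 5 and write every simplex with vertices in increasing order. Then dim K = 2 and the simplices of K are:

  0-simplices (6): [0], [1], [2], [3], [4], [5]
  1-simplices (12): [0,1], [0,3], [0,4], [0,5], [1,2], [1,3], [1,4], [2,3], [2,4], [2,5], [3,5], [4,5]
  2-simplices (8): [0,1,3], [0,1,4], [0,3,5], [0,4,5], [1,2,3], [1,2,4], [2,3,5], [2,4,5]

giving chain groups C_0 ≅ Z^6, C_1 ≅ Z^12, C_2 ≅ Z^8.

The boundary map ∂_1: C_1 → C_0 is given by ∂[p,q] = [q] − [p]. For instance
  ∂[1,4] = [4] − [1].
As a 6×12 matrix over Z this has rank 5, with invariant factors (1,1,1,1,1).

The boundary map ∂_2: C_2 → C_1 sends each 2-simplex [p,q,r] to [q,r] − [p,r] + [p,q]. For instance
  ∂[2,4,5] = [4,5] − [2,5] + [2,4],
  ∂[2,3,5] = [3,5] − [2,5] + [2,3].
As a 12×8 matrix over Z this has rank 7, with invariant factors (1,1,1,1,1,1,1).

Reading off H_k = ker ∂_k / im ∂_{k+1}:

  H_0: rank C_0 − rank ∂_1 = 6 − 5 = 1, and the invariant factors of ∂_1 are all 1, so H_0 ≅ Z.
  H_1: rank ker ∂_1 − rank ∂_2 = (12 − 5) − 7 = 0, and the invariant factors of ∂_2 are all 1, so H_1 ≅ 0.
  H_2: rank ker ∂_2 − rank ∂_3 = (8 − 7) − 0 = 1, and there is no ∂_3, so H_2 ≅ Z.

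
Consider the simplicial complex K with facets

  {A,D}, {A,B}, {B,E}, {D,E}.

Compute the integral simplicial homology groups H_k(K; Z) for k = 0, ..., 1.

Fix the vertex order A < B < D < E and write every simplex with vertices in increasing order. Then dim K = 1 and the simplices of K are:

  0-simplices (4): A, B, D, E
  1-simplices (4): AB, AD, BE, DE

giving chain groups C_0 ≅ Z^4, C_1 ≅ Z^4.

Boundary ∂_1: C_1 → C_0 sends each edge [p,q] (with p < q) to q − p.
The resulting 4×4 matrix has rank 3, and its Smith normal form has invariant factors (1,1,1).

From H_k ≅ ker(∂_k) / im(∂_{k+1}) we obtain:

  H_0: rank C_0 − rank ∂_1 = 4 − 3 = 1, and the invariant factors of ∂_1 are all 1, so H_0 ≅ Z.
  H_1: rank ker ∂_1 − rank ∂_2 = (4 − 3) − 0 = 1, and there is no ∂_2, so H_1 ≅ Z.

As a check, the Euler characteristic is 4 − 4 = 0, which agrees with 1 − 1 = 0.
(K is a triangulation of the circle S^1.)

H_0 = Z,  H_1 = Z.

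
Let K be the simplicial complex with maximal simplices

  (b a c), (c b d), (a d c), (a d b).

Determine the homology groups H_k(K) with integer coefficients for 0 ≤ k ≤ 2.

H_0 = Z,  H_1 = 0,  H_2 = Z.

K has 4 vertices, 6 edges, 4 triangles.
rank ∂_0 = 0, rank ∂_1 = 3 ⇒ b_0 = 4 − 0 − 3 = 1; all invariant factors of ∂_1 are 1 so no torsion. So H_0 ≅ Z.
rank ∂_1 = 3, rank ∂_2 = 3 ⇒ b_1 = 6 − 3 − 3 = 0; all invariant factors of ∂_2 are 1 so no torsion. So H_1 ≅ 0.
rank ∂_2 = 3, rank ∂_3 = 0 ⇒ b_2 = 4 − 3 − 0 = 1. So H_2 ≅ Z.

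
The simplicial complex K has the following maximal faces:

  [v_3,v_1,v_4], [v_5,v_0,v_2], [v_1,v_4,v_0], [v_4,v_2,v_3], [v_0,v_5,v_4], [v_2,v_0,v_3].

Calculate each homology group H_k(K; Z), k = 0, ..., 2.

We work with the vertex ordering v_0 < v_1 < v_2 < v_3 < v_4 < v_5. The simplices of K, each written with vertices in increasing order, are:

  0-simplices (6): [v_0], [v_1], [v_2], [v_3], [v_4], [v_5]
  1-simplices (12): [v_0,v_1], [v_0,v_2], [v_0,v_3], [v_0,v_4], [v_0,v_5], [v_1,v_3], [v_1,v_4], [v_2,v_3], [v_2,v_4], [v_2,v_5], [v_3,v_4], [v_4,v_5]
  2-simplices (6): [v_0,v_1,v_4], [v_0,v_2,v_3], [v_0,v_2,v_5], [v_0,v_4,v_5], [v_1,v_3,v_4], [v_2,v_3,v_4]

so the chain groups are C_0 ≅ Z^6, C_1 ≅ Z^12, C_2 ≅ Z^6.

Boundary ∂_1: C_1 → C_0 sends each edge [p,q] (with p < q) to q − p. For instance
  ∂[v_2,v_4] = [v_4] − [v_2].
The 6×12 boundary matrix has rank 5 and Smith normal form diag(1,1,1,1,1).

∂_2: C_2 → C_1 maps a triangle to the signed sum of its edges. For instance
  ∂[v_1,v_3,v_4] = [v_3,v_4] − [v_1,v_4] + [v_1,v_3],
  ∂[v_2,v_3,v_4] = [v_3,v_4] − [v_2,v_4] + [v_2,v_3].
This gives a 12×6 integer matrix of rank 6; reducing to Smith normal form yields diagonal entries (1,1,1,1,1,1).

From H_k ≅ ker(∂_k) / im(∂_{k+1}) we obtain:

  H_0: rank C_0 − rank ∂_1 = 6 − 5 = 1, and the invariant factors of ∂_1 are all 1, so H_0 = Z.
  H_1: rank ker ∂_1 − rank ∂_2 = (12 − 5) − 6 = 1, and the invariant factors of ∂_2 are all 1, so H_1 = Z.
  H_2: rank ker ∂_2 − rank ∂_3 = (6 − 6) − 0 = 0, and there is no ∂_3, so H_2 = 0.

H_0 ≅ Z,  H_1 ≅ Z,  H_2 = 0.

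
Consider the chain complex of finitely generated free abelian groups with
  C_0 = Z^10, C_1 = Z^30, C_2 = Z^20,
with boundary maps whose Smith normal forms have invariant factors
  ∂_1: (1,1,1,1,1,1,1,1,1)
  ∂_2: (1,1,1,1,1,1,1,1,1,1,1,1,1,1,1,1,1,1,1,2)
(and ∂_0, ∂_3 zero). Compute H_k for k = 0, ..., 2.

H_0: b_0 = 10 − 0 − 9 = 1; torsion from ∂_1 factors > 1: none. So H_0 = Z.
H_1: b_1 = 30 − 9 − 20 = 1; torsion from ∂_2 factors > 1: [2]. So H_1 = Z ⊕ Z_2.
H_2: b_2 = 20 − 20 − 0 = 0; torsion from ∂_3 factors > 1: none. So H_2 = 0.

H_0 = Z,  H_1 = Z ⊕ Z_2,  H_2 = 0.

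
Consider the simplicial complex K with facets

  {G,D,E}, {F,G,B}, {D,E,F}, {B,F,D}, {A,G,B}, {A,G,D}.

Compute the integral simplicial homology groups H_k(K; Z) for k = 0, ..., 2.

H_0 = Z,  H_1 = Z,  H_2 = 0.

Fix the vertex order A < B < D < E < F < G and write every simplex with vertices in increasing order. Then dim K = 2 and the simplices of K are:

  0-simplices (6): A, B, D, E, F, G
  1-simplices (12): AB, AD, AG, BD, BF, BG, DE, DF, DG, EF, EG, FG
  2-simplices (6): ABG, ADG, BDF, BFG, DEF, DEG

giving chain groups C_0 ≅ Z^6, C_1 ≅ Z^12, C_2 ≅ Z^6.

Boundary ∂_1: C_1 → C_0 maps an edge to its endpoints' difference, ∂[p,q] = q − p. For instance
  ∂BF = F − B.
The resulting 6×12 matrix has rank 5, and its Smith normal form has invariant factors (1,1,1,1,1).

The boundary map ∂_2: C_2 → C_1 sends each 2-simplex [p,q,r] to [q,r] − [p,r] + [p,q]. For instance
  ∂DEG = EG − DG + DE,
  ∂BDF = DF − BF + BD.
The resulting 12×6 matrix has rank 6, and its Smith normal form has invariant factors (1,1,1,1,1,1).

Now H_k = ker ∂_k / im ∂_{k+1}, so:

  H_0: rank C_0 − rank ∂_1 = 6 − 5 = 1, and the invariant factors of ∂_1 are all 1, so H_0 ≅ Z.
  H_1: rank ker ∂_1 − rank ∂_2 = (12 − 5) − 6 = 1, and the invariant factors of ∂_2 are all 1, so H_1 ≅ Z.
  H_2: rank ker ∂_2 − rank ∂_3 = (6 − 6) − 0 = 0, and there is no ∂_3, so H_2 ≅ 0.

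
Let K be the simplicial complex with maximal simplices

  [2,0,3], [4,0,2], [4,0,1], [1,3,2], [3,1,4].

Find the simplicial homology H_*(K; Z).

Fix the vertex order 0 < 1 < 2 < 3 < 4 and write every simplex with vertices in increasing order. Then dim K = 2 and the simplices of K are:

  0-simplices (5): [0], [1], [2], [3], [4]
  1-simplices (10): [0,1], [0,2], [0,3], [0,4], [1,2], [1,3], [1,4], [2,3], [2,4], [3,4]
  2-simplices (5): [0,1,4], [0,2,3], [0,2,4], [1,2,3], [1,3,4]

Hence C_0 ≅ Z^5, C_1 ≅ Z^10, C_2 ≅ Z^5.

The boundary map ∂_1: C_1 → C_0 maps an edge to its endpoints' difference, ∂[p,q] = q − p.
As a 5×10 matrix over Z this has rank 4, with invariant factors (1,1,1,1).

∂_2: C_2 → C_1 maps a triangle to the signed sum of its edges. For instance
  ∂[0,2,3] = [2,3] − [0,3] + [0,2],
  ∂[1,2,3] = [2,3] − [1,3] + [1,2].
This gives a 10×5 integer matrix of rank 5; reducing to Smith normal form yields diagonal entries (1,1,1,1,1).

From H_k ≅ ker(∂_k) / im(∂_{k+1}) we obtain:

  H_0: rank C_0 − rank ∂_1 = 5 − 4 = 1, and the invariant factors of ∂_1 are all 1, so H_0 ≅ Z.
  H_1: rank ker ∂_1 − rank ∂_2 = (10 − 4) − 5 = 1, and the invariant factors of ∂_2 are all 1, so H_1 ≅ Z.
  H_2: rank ker ∂_2 − rank ∂_3 = (5 − 5) − 0 = 0, and there is no ∂_3, so H_2 ≅ 0.

(K is a triangulation of the Möbius band.)

H_0 ≅ Z,  H_1 ≅ Z,  H_2 = 0.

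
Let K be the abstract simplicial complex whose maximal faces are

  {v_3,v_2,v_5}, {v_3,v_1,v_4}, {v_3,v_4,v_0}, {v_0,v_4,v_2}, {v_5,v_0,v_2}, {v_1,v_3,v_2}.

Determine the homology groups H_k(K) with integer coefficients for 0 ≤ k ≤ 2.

H_0 = Z,  H_1 = Z,  H_2 = 0.

Take the total order v_0 < v_1 < v_2 < v_3 < v_4 < v_5 on the vertex set. Then K (dimension 2) consists of the simplices:

  0-simplices (6): [v_0], [v_1], [v_2], [v_3], [v_4], [v_5]
  1-simplices (12): [v_0,v_2], [v_0,v_3], [v_0,v_4], [v_0,v_5], [v_1,v_2], [v_1,v_3], [v_1,v_4], [v_2,v_3], [v_2,v_4], [v_2,v_5], [v_3,v_4], [v_3,v_5]
  2-simplices (6): [v_0,v_2,v_4], [v_0,v_2,v_5], [v_0,v_3,v_4], [v_1,v_2,v_3], [v_1,v_3,v_4], [v_2,v_3,v_5]

Hence C_0 ≅ Z^6, C_1 ≅ Z^12, C_2 ≅ Z^6.

∂_1: C_1 → C_0 is given by ∂[p,q] = [q] − [p].
The resulting 6×12 matrix has rank 5, and its Smith normal form has invariant factors (1,1,1,1,1).

∂_2: C_2 → C_1 acts by ∂[p,q,r] = [q,r] − [p,r] + [p,q]. For instance
  ∂[v_0,v_2,v_5] = [v_2,v_5] − [v_0,v_5] + [v_0,v_2],
  ∂[v_0,v_3,v_4] = [v_3,v_4] − [v_0,v_4] + [v_0,v_3].
The resulting 12×6 matrix has rank 6, and its Smith normal form has invariant factors (1,1,1,1,1,1).

Computing H_k = (kernel of ∂_k) / (image of ∂_{k+1}):

  H_0: rank C_0 − rank ∂_1 = 6 − 5 = 1, and the invariant factors of ∂_1 are all 1, so H_0 ≅ Z.
  H_1: rank ker ∂_1 − rank ∂_2 = (12 − 5) − 6 = 1, and the invariant factors of ∂_2 are all 1, so H_1 ≅ Z.
  H_2: rank ker ∂_2 − rank ∂_3 = (6 − 6) − 0 = 0, and there is no ∂_3, so H_2 ≅ 0.

As a check, the Euler characteristic is 6 − 12 + 6 = 0, which agrees with 1 − 1 + 0 = 0.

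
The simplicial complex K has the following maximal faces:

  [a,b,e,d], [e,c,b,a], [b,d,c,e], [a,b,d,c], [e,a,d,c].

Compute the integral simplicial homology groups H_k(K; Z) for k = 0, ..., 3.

Take the total order a < b < c < d < e on the vertex set. Then K (dimension 3) consists of the simplices:

  0-simplices (5): a, b, c, d, e
  1-simplices (10): ab, ac, ad, ae, bc, bd, be, cd, ce, de
  2-simplices (10): abc, abd, abe, acd, ace, ade, bcd, bce, bde, cde
  3-simplices (5): abcd, abce, abde, acde, bcde

so the chain groups are C_0 ≅ Z^5, C_1 ≅ Z^10, C_2 ≅ Z^10, C_3 ≅ Z^5.

The boundary map ∂_1: C_1 → C_0 sends each edge [p,q] (with p < q) to q − p.
The 5×10 boundary matrix has rank 4 and Smith normal form diag(1,1,1,1).

∂_2: C_2 → C_1 sends each 2-simplex [p,q,r] to [q,r] − [p,r] + [p,q]. For instance
  ∂cde = de − ce + cd,
  ∂abc = bc − ac + ab.
The resulting 10×10 matrix has rank 6, and its Smith normal form has invariant factors (1,1,1,1,1,1).

Boundary ∂_3: C_3 → C_2 sends each 3-simplex σ to the alternating sum Σ_i (−1)^i (σ with its i-th vertex removed). For instance
  ∂abce = bce − ace + abe − abc,
  ∂bcde = cde − bde + bce − bcd.
The resulting 10×5 matrix has rank 4, and its Smith normal form has invariant factors (1,1,1,1).

Reading off H_k = ker ∂_k / im ∂_{k+1}:

  H_0: rank C_0 − rank ∂_1 = 5 − 4 = 1, and the invariant factors of ∂_1 are all 1, so H_0 = Z.
  H_1: rank ker ∂_1 − rank ∂_2 = (10 − 4) − 6 = 0, and the invariant factors of ∂_2 are all 1, so H_1 = 0.
  H_2: rank ker ∂_2 − rank ∂_3 = (10 − 6) − 4 = 0, and the invariant factors of ∂_3 are all 1, so H_2 = 0.
  H_3: rank ker ∂_3 − rank ∂_4 = (5 − 4) − 0 = 1, and there is no ∂_4, so H_3 = Z.

As a check, the Euler characteristic is 5 − 10 + 10 − 5 = 0, which agrees with 1 − 0 + 0 − 1 = 0.

H_0 ≅ Z,  H_1 = 0,  H_2 = 0,  H_3 ≅ Z.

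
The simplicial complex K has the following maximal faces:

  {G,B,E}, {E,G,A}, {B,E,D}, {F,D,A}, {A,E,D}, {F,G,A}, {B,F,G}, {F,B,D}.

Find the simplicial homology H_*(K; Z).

Fix the vertex order A < B < D < E < F < G and write every simplex with vertices in increasing order. Then dim K = 2 and the simplices of K are:

  0-simplices (6): A, B, D, E, F, G
  1-simplices (12): AD, AE, AF, AG, BD, BE, BF, BG, DE, DF, EG, FG
  2-simplices (8): ADE, ADF, AEG, AFG, BDE, BDF, BEG, BFG

Hence C_0 ≅ Z^6, C_1 ≅ Z^12, C_2 ≅ Z^8.

Boundary ∂_1: C_1 → C_0 is given by ∂[p,q] = [q] − [p].
The resulting 6×12 matrix has rank 5, and its Smith normal form has invariant factors (1,1,1,1,1).

∂_2: C_2 → C_1 sends each 2-simplex [p,q,r] to [q,r] − [p,r] + [p,q]. For instance
  ∂AEG = EG − AG + AE,
  ∂ADE = DE − AE + AD.
The resulting 12×8 matrix has rank 7, and its Smith normal form has invariant factors (1,1,1,1,1,1,1).

Computing H_k = (kernel of ∂_k) / (image of ∂_{k+1}):

  H_0: rank C_0 − rank ∂_1 = 6 − 5 = 1, and the invariant factors of ∂_1 are all 1, so H_0 = Z.
  H_1: rank ker ∂_1 − rank ∂_2 = (12 − 5) − 7 = 0, and the invariant factors of ∂_2 are all 1, so H_1 = 0.
  H_2: rank ker ∂_2 − rank ∂_3 = (8 − 7) − 0 = 1, and there is no ∂_3, so H_2 = Z.

(K is a triangulation of the 2-sphere S^2.)

H_0 = Z,  H_1 = 0,  H_2 = Z.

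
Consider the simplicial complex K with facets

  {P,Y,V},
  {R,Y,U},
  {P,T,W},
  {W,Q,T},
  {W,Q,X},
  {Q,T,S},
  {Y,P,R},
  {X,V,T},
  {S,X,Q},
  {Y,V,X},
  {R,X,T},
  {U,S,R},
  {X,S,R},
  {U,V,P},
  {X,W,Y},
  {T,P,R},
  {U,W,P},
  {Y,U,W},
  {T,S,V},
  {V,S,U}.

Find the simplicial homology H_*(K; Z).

H_0 = Z,  H_1 = Z ⊕ Z/2Z,  H_2 = 0.

Fix the vertex order P < Q < R < S < T < U < V < W < X < Y and write every simplex with vertices in increasing order. Then dim K = 2 and the simplices of K are:

  0-simplices (10): P, Q, R, S, T, U, V, W, X, Y
  1-simplices (30): PR, PT, PU, PV, PW, PY, QS, QT, QW, QX, RS, RT, RU, RX, RY, ST, SU, SV, SX, TV, TW, TX, UV, UW, UY, VX, VY, WX, WY, XY
  2-simplices (20): PRT, PRY, PTW, PUV, PUW, PVY, QST, QSX, QTW, QWX, RSU, RSX, RTX, RUY, STV, SUV, TVX, UWY, VXY, WXY

giving chain groups C_0 ≅ Z^10, C_1 ≅ Z^30, C_2 ≅ Z^20.

The boundary map ∂_1: C_1 → C_0 maps an edge to its endpoints' difference, ∂[p,q] = q − p. For instance
  ∂RT = T − R.
The resulting 10×30 matrix has rank 9, and its Smith normal form has invariant factors (1,1,1,1,1,1,1,1,1).

Boundary ∂_2: C_2 → C_1 sends each 2-simplex [p,q,r] to [q,r] − [p,r] + [p,q]. For instance
  ∂VXY = XY − VY + VX,
  ∂RUY = UY − RY + RU.
This gives a 30×20 integer matrix of rank 20; reducing to Smith normal form yields diagonal entries (1,1,1,1,1,1,1,1,1,1,1,1,1,1,1,1,1,1,1,2).

Computing H_k = (kernel of ∂_k) / (image of ∂_{k+1}):

  H_0: rank C_0 − rank ∂_1 = 10 − 9 = 1, and the invariant factors of ∂_1 are all 1, so H_0 = Z.
  H_1: rank ker ∂_1 − rank ∂_2 = (30 − 9) − 20 = 1, and ∂_2 has invariant factor 2 > 1, so H_1 = Z ⊕ Z/2Z.
  H_2: rank ker ∂_2 − rank ∂_3 = (20 − 20) − 0 = 0, and there is no ∂_3, so H_2 = 0.

(K is a triangulation of the Klein bottle.)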